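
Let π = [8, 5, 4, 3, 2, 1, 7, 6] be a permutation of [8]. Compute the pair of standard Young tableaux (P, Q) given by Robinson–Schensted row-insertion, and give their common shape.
P = [1, 6] / [2, 7] / [3] / [4] / [5] / [8];  Q = [1, 7] / [2, 8] / [3] / [4] / [5] / [6];  common shape = (2, 2, 1, 1, 1, 1)

Row-insert the values π_1, π_2, … into P one at a time, bumping the leftmost entry strictly greater than the inserted value down to the next row. The recording tableau Q records, in position (i, j), the step at which that cell was added to P.
  Insert 8 (step 1): P = [8];  Q = [1]
  Insert 5 (step 2): P = [5] / [8];  Q = [1] / [2]
  Insert 4 (step 3): P = [4] / [5] / [8];  Q = [1] / [2] / [3]
  Insert 3 (step 4): P = [3] / [4] / [5] / [8];  Q = [1] / [2] / [3] / [4]
  Insert 2 (step 5): P = [2] / [3] / [4] / [5] / [8];  Q = [1] / [2] / [3] / [4] / [5]
  Insert 1 (step 6): P = [1] / [2] / [3] / [4] / [5] / [8];  Q = [1] / [2] / [3] / [4] / [5] / [6]
  Insert 7 (step 7): P = [1, 7] / [2] / [3] / [4] / [5] / [8];  Q = [1, 7] / [2] / [3] / [4] / [5] / [6]
  Insert 6 (step 8): P = [1, 6] / [2, 7] / [3] / [4] / [5] / [8];  Q = [1, 7] / [2, 8] / [3] / [4] / [5] / [6]
Final shape: (2, 2, 1, 1, 1, 1).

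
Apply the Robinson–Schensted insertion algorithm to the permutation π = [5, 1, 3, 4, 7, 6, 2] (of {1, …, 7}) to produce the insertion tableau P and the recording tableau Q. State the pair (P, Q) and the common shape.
P = [1, 2, 4, 6] / [3, 7] / [5];  Q = [1, 3, 4, 5] / [2, 6] / [7];  common shape = (4, 2, 1)

Row-insert the values π_1, π_2, … into P one at a time, bumping the leftmost entry strictly greater than the inserted value down to the next row. The recording tableau Q records, in position (i, j), the step at which that cell was added to P.
  Insert 5 (step 1): P = [5];  Q = [1]
  Insert 1 (step 2): P = [1] / [5];  Q = [1] / [2]
  Insert 3 (step 3): P = [1, 3] / [5];  Q = [1, 3] / [2]
  Insert 4 (step 4): P = [1, 3, 4] / [5];  Q = [1, 3, 4] / [2]
  Insert 7 (step 5): P = [1, 3, 4, 7] / [5];  Q = [1, 3, 4, 5] / [2]
  Insert 6 (step 6): P = [1, 3, 4, 6] / [5, 7];  Q = [1, 3, 4, 5] / [2, 6]
  Insert 2 (step 7): P = [1, 2, 4, 6] / [3, 7] / [5];  Q = [1, 3, 4, 5] / [2, 6] / [7]
Final shape: (4, 2, 1).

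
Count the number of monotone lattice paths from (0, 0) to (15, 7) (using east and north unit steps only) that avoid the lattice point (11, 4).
Number of paths = 122769

Total paths from (0, 0) to (15, 7): C(22, 15) = 170544. Paths through (11, 4): (paths (0, 0) → (11, 4)) × (paths (11, 4) → (15, 7)) = C(15, 11) · C(7, 4) = 1365 · 35 = 47775. Avoidance count = 170544 − 47775 = 122769.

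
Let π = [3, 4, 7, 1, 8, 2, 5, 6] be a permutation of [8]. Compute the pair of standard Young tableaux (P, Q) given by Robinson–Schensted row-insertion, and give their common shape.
P = [1, 2, 5, 6] / [3, 4, 7, 8];  Q = [1, 2, 3, 5] / [4, 6, 7, 8];  common shape = (4, 4)

Row-insert the values π_1, π_2, … into P one at a time, bumping the leftmost entry strictly greater than the inserted value down to the next row. The recording tableau Q records, in position (i, j), the step at which that cell was added to P.
  Insert 3 (step 1): P = [3];  Q = [1]
  Insert 4 (step 2): P = [3, 4];  Q = [1, 2]
  Insert 7 (step 3): P = [3, 4, 7];  Q = [1, 2, 3]
  Insert 1 (step 4): P = [1, 4, 7] / [3];  Q = [1, 2, 3] / [4]
  Insert 8 (step 5): P = [1, 4, 7, 8] / [3];  Q = [1, 2, 3, 5] / [4]
  Insert 2 (step 6): P = [1, 2, 7, 8] / [3, 4];  Q = [1, 2, 3, 5] / [4, 6]
  Insert 5 (step 7): P = [1, 2, 5, 8] / [3, 4, 7];  Q = [1, 2, 3, 5] / [4, 6, 7]
  Insert 6 (step 8): P = [1, 2, 5, 6] / [3, 4, 7, 8];  Q = [1, 2, 3, 5] / [4, 6, 7, 8]
Final shape: (4, 4).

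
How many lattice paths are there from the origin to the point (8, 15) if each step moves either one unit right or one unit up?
Number of paths = 490314

A monotone lattice path from (0, 0) to (8, 15) consists of 8 east steps and 15 north steps in some order, so it is determined by which 8 of the 23 steps are east. The count is C(23, 8) = 490314.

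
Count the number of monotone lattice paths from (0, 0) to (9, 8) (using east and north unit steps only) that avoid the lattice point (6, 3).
Number of paths = 19606

Total paths from (0, 0) to (9, 8): C(17, 9) = 24310. Paths through (6, 3): (paths (0, 0) → (6, 3)) × (paths (6, 3) → (9, 8)) = C(9, 6) · C(8, 3) = 84 · 56 = 4704. Avoidance count = 24310 − 4704 = 19606.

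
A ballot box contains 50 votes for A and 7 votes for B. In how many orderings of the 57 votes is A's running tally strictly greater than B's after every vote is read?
Strict-lead orderings = 199448964

Total orderings of the 57 votes with 50 for A: C(57, 50) = 264385836. By the Bertrand ballot formula (Cycle Lemma / reflection principle), the number of orderings in which A is strictly ahead of B throughout is (p − q)/(p + q) · C(p + q, p) = (50 − 7)/(50 + 7) · 264385836 = 199448964.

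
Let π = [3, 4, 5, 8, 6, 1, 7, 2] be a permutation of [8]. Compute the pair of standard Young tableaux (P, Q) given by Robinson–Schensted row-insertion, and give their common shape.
P = [1, 2, 5, 6, 7] / [3, 4] / [8];  Q = [1, 2, 3, 4, 7] / [5, 8] / [6];  common shape = (5, 2, 1)

Row-insert the values π_1, π_2, … into P one at a time, bumping the leftmost entry strictly greater than the inserted value down to the next row. The recording tableau Q records, in position (i, j), the step at which that cell was added to P.
  Insert 3 (step 1): P = [3];  Q = [1]
  Insert 4 (step 2): P = [3, 4];  Q = [1, 2]
  Insert 5 (step 3): P = [3, 4, 5];  Q = [1, 2, 3]
  Insert 8 (step 4): P = [3, 4, 5, 8];  Q = [1, 2, 3, 4]
  Insert 6 (step 5): P = [3, 4, 5, 6] / [8];  Q = [1, 2, 3, 4] / [5]
  Insert 1 (step 6): P = [1, 4, 5, 6] / [3] / [8];  Q = [1, 2, 3, 4] / [5] / [6]
  Insert 7 (step 7): P = [1, 4, 5, 6, 7] / [3] / [8];  Q = [1, 2, 3, 4, 7] / [5] / [6]
  Insert 2 (step 8): P = [1, 2, 5, 6, 7] / [3, 4] / [8];  Q = [1, 2, 3, 4, 7] / [5, 8] / [6]
Final shape: (5, 2, 1).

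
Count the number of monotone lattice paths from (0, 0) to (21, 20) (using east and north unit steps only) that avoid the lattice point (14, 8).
Number of paths = 253016366460

Total paths from (0, 0) to (21, 20): C(41, 21) = 269128937220. Paths through (14, 8): (paths (0, 0) → (14, 8)) × (paths (14, 8) → (21, 20)) = C(22, 14) · C(19, 7) = 319770 · 50388 = 16112570760. Avoidance count = 269128937220 − 16112570760 = 253016366460.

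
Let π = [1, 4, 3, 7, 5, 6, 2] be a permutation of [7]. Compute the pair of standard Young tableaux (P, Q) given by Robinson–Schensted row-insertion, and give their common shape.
P = [1, 2, 5, 6] / [3, 7] / [4];  Q = [1, 2, 4, 6] / [3, 5] / [7];  common shape = (4, 2, 1)

Row-insert the values π_1, π_2, … into P one at a time, bumping the leftmost entry strictly greater than the inserted value down to the next row. The recording tableau Q records, in position (i, j), the step at which that cell was added to P.
  Insert 1 (step 1): P = [1];  Q = [1]
  Insert 4 (step 2): P = [1, 4];  Q = [1, 2]
  Insert 3 (step 3): P = [1, 3] / [4];  Q = [1, 2] / [3]
  Insert 7 (step 4): P = [1, 3, 7] / [4];  Q = [1, 2, 4] / [3]
  Insert 5 (step 5): P = [1, 3, 5] / [4, 7];  Q = [1, 2, 4] / [3, 5]
  Insert 6 (step 6): P = [1, 3, 5, 6] / [4, 7];  Q = [1, 2, 4, 6] / [3, 5]
  Insert 2 (step 7): P = [1, 2, 5, 6] / [3, 7] / [4];  Q = [1, 2, 4, 6] / [3, 5] / [7]
Final shape: (4, 2, 1).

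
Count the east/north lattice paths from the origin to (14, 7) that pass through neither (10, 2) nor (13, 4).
Number of paths = 101084

Inclusion–exclusion. Total paths: C(21, 14) = 116280. Through P₁: C(12, 10)·C(9, 4) = 8316. Through P₂: C(17, 13)·C(4, 1) = 9520. Since P₁ is strictly southwest of P₂, a monotone path through both must visit P₁ then P₂; paths through both = C(12, 10)·C(5, 3)·C(4, 1) = 2640. Avoid both = 116280 − 8316 − 9520 + 2640 = 101084.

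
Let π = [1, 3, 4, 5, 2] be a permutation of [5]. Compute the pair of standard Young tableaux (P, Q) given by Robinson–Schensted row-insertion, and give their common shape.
P = [1, 2, 4, 5] / [3];  Q = [1, 2, 3, 4] / [5];  common shape = (4, 1)

Row-insert the values π_1, π_2, … into P one at a time, bumping the leftmost entry strictly greater than the inserted value down to the next row. The recording tableau Q records, in position (i, j), the step at which that cell was added to P.
  Insert 1 (step 1): P = [1];  Q = [1]
  Insert 3 (step 2): P = [1, 3];  Q = [1, 2]
  Insert 4 (step 3): P = [1, 3, 4];  Q = [1, 2, 3]
  Insert 5 (step 4): P = [1, 3, 4, 5];  Q = [1, 2, 3, 4]
  Insert 2 (step 5): P = [1, 2, 4, 5] / [3];  Q = [1, 2, 3, 4] / [5]
Final shape: (4, 1).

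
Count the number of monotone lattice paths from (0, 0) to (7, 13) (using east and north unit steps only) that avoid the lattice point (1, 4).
Number of paths = 52495

Total paths from (0, 0) to (7, 13): C(20, 7) = 77520. Paths through (1, 4): (paths (0, 0) → (1, 4)) × (paths (1, 4) → (7, 13)) = C(5, 1) · C(15, 6) = 5 · 5005 = 25025. Avoidance count = 77520 − 25025 = 52495.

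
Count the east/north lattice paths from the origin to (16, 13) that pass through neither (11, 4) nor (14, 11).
Number of paths = 39369585

Inclusion–exclusion. Total paths: C(29, 16) = 67863915. Through P₁: C(15, 11)·C(14, 5) = 2732730. Through P₂: C(25, 14)·C(4, 2) = 26744400. Since P₁ is strictly southwest of P₂, a monotone path through both must visit P₁ then P₂; paths through both = C(15, 11)·C(10, 3)·C(4, 2) = 982800. Avoid both = 67863915 − 2732730 − 26744400 + 982800 = 39369585.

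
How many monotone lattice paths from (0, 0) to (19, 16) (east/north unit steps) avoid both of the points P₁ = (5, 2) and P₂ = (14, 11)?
Number of paths = 2351512590

Inclusion–exclusion. Total paths: C(35, 19) = 4059928950. Through P₁: C(7, 5)·C(28, 14) = 842448600. Through P₂: C(25, 14)·C(10, 5) = 1123264800. Since P₁ is strictly southwest of P₂, a monotone path through both must visit P₁ then P₂; paths through both = C(7, 5)·C(18, 9)·C(10, 5) = 257297040. Avoid both = 4059928950 − 842448600 − 1123264800 + 257297040 = 2351512590.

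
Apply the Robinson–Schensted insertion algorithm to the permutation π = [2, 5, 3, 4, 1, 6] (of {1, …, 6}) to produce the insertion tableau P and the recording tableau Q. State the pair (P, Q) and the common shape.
P = [1, 3, 4, 6] / [2] / [5];  Q = [1, 2, 4, 6] / [3] / [5];  common shape = (4, 1, 1)

Row-insert the values π_1, π_2, … into P one at a time, bumping the leftmost entry strictly greater than the inserted value down to the next row. The recording tableau Q records, in position (i, j), the step at which that cell was added to P.
  Insert 2 (step 1): P = [2];  Q = [1]
  Insert 5 (step 2): P = [2, 5];  Q = [1, 2]
  Insert 3 (step 3): P = [2, 3] / [5];  Q = [1, 2] / [3]
  Insert 4 (step 4): P = [2, 3, 4] / [5];  Q = [1, 2, 4] / [3]
  Insert 1 (step 5): P = [1, 3, 4] / [2] / [5];  Q = [1, 2, 4] / [3] / [5]
  Insert 6 (step 6): P = [1, 3, 4, 6] / [2] / [5];  Q = [1, 2, 4, 6] / [3] / [5]
Final shape: (4, 1, 1).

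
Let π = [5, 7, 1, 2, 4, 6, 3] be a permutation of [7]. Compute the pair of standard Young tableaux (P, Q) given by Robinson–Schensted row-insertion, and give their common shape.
P = [1, 2, 3, 6] / [4, 7] / [5];  Q = [1, 2, 5, 6] / [3, 4] / [7];  common shape = (4, 2, 1)

Row-insert the values π_1, π_2, … into P one at a time, bumping the leftmost entry strictly greater than the inserted value down to the next row. The recording tableau Q records, in position (i, j), the step at which that cell was added to P.
  Insert 5 (step 1): P = [5];  Q = [1]
  Insert 7 (step 2): P = [5, 7];  Q = [1, 2]
  Insert 1 (step 3): P = [1, 7] / [5];  Q = [1, 2] / [3]
  Insert 2 (step 4): P = [1, 2] / [5, 7];  Q = [1, 2] / [3, 4]
  Insert 4 (step 5): P = [1, 2, 4] / [5, 7];  Q = [1, 2, 5] / [3, 4]
  Insert 6 (step 6): P = [1, 2, 4, 6] / [5, 7];  Q = [1, 2, 5, 6] / [3, 4]
  Insert 3 (step 7): P = [1, 2, 3, 6] / [4, 7] / [5];  Q = [1, 2, 5, 6] / [3, 4] / [7]
Final shape: (4, 2, 1).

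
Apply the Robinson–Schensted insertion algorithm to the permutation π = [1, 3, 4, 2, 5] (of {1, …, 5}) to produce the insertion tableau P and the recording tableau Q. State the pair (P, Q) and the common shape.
P = [1, 2, 4, 5] / [3];  Q = [1, 2, 3, 5] / [4];  common shape = (4, 1)

Row-insert the values π_1, π_2, … into P one at a time, bumping the leftmost entry strictly greater than the inserted value down to the next row. The recording tableau Q records, in position (i, j), the step at which that cell was added to P.
  Insert 1 (step 1): P = [1];  Q = [1]
  Insert 3 (step 2): P = [1, 3];  Q = [1, 2]
  Insert 4 (step 3): P = [1, 3, 4];  Q = [1, 2, 3]
  Insert 2 (step 4): P = [1, 2, 4] / [3];  Q = [1, 2, 3] / [4]
  Insert 5 (step 5): P = [1, 2, 4, 5] / [3];  Q = [1, 2, 3, 5] / [4]
Final shape: (4, 1).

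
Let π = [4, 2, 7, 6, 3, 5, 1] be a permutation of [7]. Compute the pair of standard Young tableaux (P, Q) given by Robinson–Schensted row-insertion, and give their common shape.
P = [1, 3, 5] / [2, 6] / [4] / [7];  Q = [1, 3, 6] / [2, 4] / [5] / [7];  common shape = (3, 2, 1, 1)

Row-insert the values π_1, π_2, … into P one at a time, bumping the leftmost entry strictly greater than the inserted value down to the next row. The recording tableau Q records, in position (i, j), the step at which that cell was added to P.
  Insert 4 (step 1): P = [4];  Q = [1]
  Insert 2 (step 2): P = [2] / [4];  Q = [1] / [2]
  Insert 7 (step 3): P = [2, 7] / [4];  Q = [1, 3] / [2]
  Insert 6 (step 4): P = [2, 6] / [4, 7];  Q = [1, 3] / [2, 4]
  Insert 3 (step 5): P = [2, 3] / [4, 6] / [7];  Q = [1, 3] / [2, 4] / [5]
  Insert 5 (step 6): P = [2, 3, 5] / [4, 6] / [7];  Q = [1, 3, 6] / [2, 4] / [5]
  Insert 1 (step 7): P = [1, 3, 5] / [2, 6] / [4] / [7];  Q = [1, 3, 6] / [2, 4] / [5] / [7]
Final shape: (3, 2, 1, 1).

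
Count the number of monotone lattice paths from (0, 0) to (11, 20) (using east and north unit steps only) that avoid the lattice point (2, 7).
Number of paths = 66765195

Total paths from (0, 0) to (11, 20): C(31, 11) = 84672315. Paths through (2, 7): (paths (0, 0) → (2, 7)) × (paths (2, 7) → (11, 20)) = C(9, 2) · C(22, 9) = 36 · 497420 = 17907120. Avoidance count = 84672315 − 17907120 = 66765195.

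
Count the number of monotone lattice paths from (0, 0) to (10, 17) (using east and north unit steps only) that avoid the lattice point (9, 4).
Number of paths = 8426275

Total paths from (0, 0) to (10, 17): C(27, 10) = 8436285. Paths through (9, 4): (paths (0, 0) → (9, 4)) × (paths (9, 4) → (10, 17)) = C(13, 9) · C(14, 1) = 715 · 14 = 10010. Avoidance count = 8436285 − 10010 = 8426275.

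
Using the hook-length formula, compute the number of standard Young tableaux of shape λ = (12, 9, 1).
# SYT of shape (12, 9, 1) = 1662804

Hook-length formula: f^λ = n! / Π hook(c), product over all cells c of the Young diagram. For λ = (12, 9, 1), n = 22 boxes. Hook lengths by row (left-to-right, top-to-bottom): [14, 12, 11, 10, 9, 8, 7, 6, 5, 3, 2, 1]; [10, 8, 7, 6, 5, 4, 3, 2, 1]; [1]. Product of hooks = 675967057920000. So f^λ = 22! / 675967057920000 = 1124000727777607680000 / 675967057920000 = 1662804.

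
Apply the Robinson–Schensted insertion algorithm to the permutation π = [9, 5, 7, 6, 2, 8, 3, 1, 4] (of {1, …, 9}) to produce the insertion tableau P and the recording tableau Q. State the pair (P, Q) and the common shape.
P = [1, 3, 4] / [2, 6, 8] / [5] / [7] / [9];  Q = [1, 3, 6] / [2, 7, 9] / [4] / [5] / [8];  common shape = (3, 3, 1, 1, 1)

Row-insert the values π_1, π_2, … into P one at a time, bumping the leftmost entry strictly greater than the inserted value down to the next row. The recording tableau Q records, in position (i, j), the step at which that cell was added to P.
  Insert 9 (step 1): P = [9];  Q = [1]
  Insert 5 (step 2): P = [5] / [9];  Q = [1] / [2]
  Insert 7 (step 3): P = [5, 7] / [9];  Q = [1, 3] / [2]
  Insert 6 (step 4): P = [5, 6] / [7] / [9];  Q = [1, 3] / [2] / [4]
  Insert 2 (step 5): P = [2, 6] / [5] / [7] / [9];  Q = [1, 3] / [2] / [4] / [5]
  Insert 8 (step 6): P = [2, 6, 8] / [5] / [7] / [9];  Q = [1, 3, 6] / [2] / [4] / [5]
  Insert 3 (step 7): P = [2, 3, 8] / [5, 6] / [7] / [9];  Q = [1, 3, 6] / [2, 7] / [4] / [5]
  Insert 1 (step 8): P = [1, 3, 8] / [2, 6] / [5] / [7] / [9];  Q = [1, 3, 6] / [2, 7] / [4] / [5] / [8]
  Insert 4 (step 9): P = [1, 3, 4] / [2, 6, 8] / [5] / [7] / [9];  Q = [1, 3, 6] / [2, 7, 9] / [4] / [5] / [8]
Final shape: (3, 3, 1, 1, 1).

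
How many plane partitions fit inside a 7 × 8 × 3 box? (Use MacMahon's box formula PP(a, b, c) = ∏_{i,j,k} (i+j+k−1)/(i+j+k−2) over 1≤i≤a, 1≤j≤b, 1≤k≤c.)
PP(7, 8, 3) = 4971151900

Evaluate the triple product over i = 1..7, j = 1..8, k = 1..3. The factors are (2/1) · (3/2) · (4/3) · (3/2) · (4/3) · (5/4) · (4/3) · (5/4) · … (168 factors total). The numerators and denominators telescope so the product is an integer; carrying out the multiplication exactly gives PP(7, 8, 3) = 4971151900.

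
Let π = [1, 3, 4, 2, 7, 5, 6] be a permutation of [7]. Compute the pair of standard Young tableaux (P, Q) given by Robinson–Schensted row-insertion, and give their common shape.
P = [1, 2, 4, 5, 6] / [3, 7];  Q = [1, 2, 3, 5, 7] / [4, 6];  common shape = (5, 2)

Row-insert the values π_1, π_2, … into P one at a time, bumping the leftmost entry strictly greater than the inserted value down to the next row. The recording tableau Q records, in position (i, j), the step at which that cell was added to P.
  Insert 1 (step 1): P = [1];  Q = [1]
  Insert 3 (step 2): P = [1, 3];  Q = [1, 2]
  Insert 4 (step 3): P = [1, 3, 4];  Q = [1, 2, 3]
  Insert 2 (step 4): P = [1, 2, 4] / [3];  Q = [1, 2, 3] / [4]
  Insert 7 (step 5): P = [1, 2, 4, 7] / [3];  Q = [1, 2, 3, 5] / [4]
  Insert 5 (step 6): P = [1, 2, 4, 5] / [3, 7];  Q = [1, 2, 3, 5] / [4, 6]
  Insert 6 (step 7): P = [1, 2, 4, 5, 6] / [3, 7];  Q = [1, 2, 3, 5, 7] / [4, 6]
Final shape: (5, 2).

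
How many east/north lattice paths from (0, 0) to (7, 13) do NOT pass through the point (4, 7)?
Number of paths = 49800

Total paths from (0, 0) to (7, 13): C(20, 7) = 77520. Paths through (4, 7): (paths (0, 0) → (4, 7)) × (paths (4, 7) → (7, 13)) = C(11, 4) · C(9, 3) = 330 · 84 = 27720. Avoidance count = 77520 − 27720 = 49800.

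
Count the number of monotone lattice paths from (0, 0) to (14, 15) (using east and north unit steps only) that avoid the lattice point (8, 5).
Number of paths = 67252464

Total paths from (0, 0) to (14, 15): C(29, 14) = 77558760. Paths through (8, 5): (paths (0, 0) → (8, 5)) × (paths (8, 5) → (14, 15)) = C(13, 8) · C(16, 6) = 1287 · 8008 = 10306296. Avoidance count = 77558760 − 10306296 = 67252464.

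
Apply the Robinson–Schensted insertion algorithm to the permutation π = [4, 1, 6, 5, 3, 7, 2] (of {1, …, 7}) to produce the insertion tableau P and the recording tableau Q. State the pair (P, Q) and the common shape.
P = [1, 2, 7] / [3, 5] / [4] / [6];  Q = [1, 3, 6] / [2, 4] / [5] / [7];  common shape = (3, 2, 1, 1)

Row-insert the values π_1, π_2, … into P one at a time, bumping the leftmost entry strictly greater than the inserted value down to the next row. The recording tableau Q records, in position (i, j), the step at which that cell was added to P.
  Insert 4 (step 1): P = [4];  Q = [1]
  Insert 1 (step 2): P = [1] / [4];  Q = [1] / [2]
  Insert 6 (step 3): P = [1, 6] / [4];  Q = [1, 3] / [2]
  Insert 5 (step 4): P = [1, 5] / [4, 6];  Q = [1, 3] / [2, 4]
  Insert 3 (step 5): P = [1, 3] / [4, 5] / [6];  Q = [1, 3] / [2, 4] / [5]
  Insert 7 (step 6): P = [1, 3, 7] / [4, 5] / [6];  Q = [1, 3, 6] / [2, 4] / [5]
  Insert 2 (step 7): P = [1, 2, 7] / [3, 5] / [4] / [6];  Q = [1, 3, 6] / [2, 4] / [5] / [7]
Final shape: (3, 2, 1, 1).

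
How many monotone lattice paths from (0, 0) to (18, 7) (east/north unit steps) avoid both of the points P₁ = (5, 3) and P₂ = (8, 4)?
Number of paths = 269914

Inclusion–exclusion. Total paths: C(25, 18) = 480700. Through P₁: C(8, 5)·C(17, 13) = 133280. Through P₂: C(12, 8)·C(13, 10) = 141570. Since P₁ is strictly southwest of P₂, a monotone path through both must visit P₁ then P₂; paths through both = C(8, 5)·C(4, 3)·C(13, 10) = 64064. Avoid both = 480700 − 133280 − 141570 + 64064 = 269914.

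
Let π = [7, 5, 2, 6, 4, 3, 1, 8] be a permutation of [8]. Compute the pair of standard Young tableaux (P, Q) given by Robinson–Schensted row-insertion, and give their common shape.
P = [1, 3, 8] / [2, 6] / [4] / [5] / [7];  Q = [1, 4, 8] / [2, 5] / [3] / [6] / [7];  common shape = (3, 2, 1, 1, 1)

Row-insert the values π_1, π_2, … into P one at a time, bumping the leftmost entry strictly greater than the inserted value down to the next row. The recording tableau Q records, in position (i, j), the step at which that cell was added to P.
  Insert 7 (step 1): P = [7];  Q = [1]
  Insert 5 (step 2): P = [5] / [7];  Q = [1] / [2]
  Insert 2 (step 3): P = [2] / [5] / [7];  Q = [1] / [2] / [3]
  Insert 6 (step 4): P = [2, 6] / [5] / [7];  Q = [1, 4] / [2] / [3]
  Insert 4 (step 5): P = [2, 4] / [5, 6] / [7];  Q = [1, 4] / [2, 5] / [3]
  Insert 3 (step 6): P = [2, 3] / [4, 6] / [5] / [7];  Q = [1, 4] / [2, 5] / [3] / [6]
  Insert 1 (step 7): P = [1, 3] / [2, 6] / [4] / [5] / [7];  Q = [1, 4] / [2, 5] / [3] / [6] / [7]
  Insert 8 (step 8): P = [1, 3, 8] / [2, 6] / [4] / [5] / [7];  Q = [1, 4, 8] / [2, 5] / [3] / [6] / [7]
Final shape: (3, 2, 1, 1, 1).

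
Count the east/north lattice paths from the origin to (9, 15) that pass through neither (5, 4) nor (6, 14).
Number of paths = 986018

Inclusion–exclusion. Total paths: C(24, 9) = 1307504. Through P₁: C(9, 5)·C(15, 4) = 171990. Through P₂: C(20, 6)·C(4, 3) = 155040. Since P₁ is strictly southwest of P₂, a monotone path through both must visit P₁ then P₂; paths through both = C(9, 5)·C(11, 1)·C(4, 3) = 5544. Avoid both = 1307504 − 171990 − 155040 + 5544 = 986018.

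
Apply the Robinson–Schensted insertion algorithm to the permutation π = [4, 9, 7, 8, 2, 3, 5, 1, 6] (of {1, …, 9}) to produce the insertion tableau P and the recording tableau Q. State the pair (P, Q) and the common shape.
P = [1, 3, 5, 6] / [2, 7, 8] / [4] / [9];  Q = [1, 2, 4, 9] / [3, 6, 7] / [5] / [8];  common shape = (4, 3, 1, 1)

Row-insert the values π_1, π_2, … into P one at a time, bumping the leftmost entry strictly greater than the inserted value down to the next row. The recording tableau Q records, in position (i, j), the step at which that cell was added to P.
  Insert 4 (step 1): P = [4];  Q = [1]
  Insert 9 (step 2): P = [4, 9];  Q = [1, 2]
  Insert 7 (step 3): P = [4, 7] / [9];  Q = [1, 2] / [3]
  Insert 8 (step 4): P = [4, 7, 8] / [9];  Q = [1, 2, 4] / [3]
  Insert 2 (step 5): P = [2, 7, 8] / [4] / [9];  Q = [1, 2, 4] / [3] / [5]
  Insert 3 (step 6): P = [2, 3, 8] / [4, 7] / [9];  Q = [1, 2, 4] / [3, 6] / [5]
  Insert 5 (step 7): P = [2, 3, 5] / [4, 7, 8] / [9];  Q = [1, 2, 4] / [3, 6, 7] / [5]
  Insert 1 (step 8): P = [1, 3, 5] / [2, 7, 8] / [4] / [9];  Q = [1, 2, 4] / [3, 6, 7] / [5] / [8]
  Insert 6 (step 9): P = [1, 3, 5, 6] / [2, 7, 8] / [4] / [9];  Q = [1, 2, 4, 9] / [3, 6, 7] / [5] / [8]
Final shape: (4, 3, 1, 1).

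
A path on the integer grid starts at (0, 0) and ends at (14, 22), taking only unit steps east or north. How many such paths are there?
Number of paths = 3796297200

A monotone lattice path from (0, 0) to (14, 22) consists of 14 east steps and 22 north steps in some order, so it is determined by which 14 of the 36 steps are east. The count is C(36, 14) = 3796297200.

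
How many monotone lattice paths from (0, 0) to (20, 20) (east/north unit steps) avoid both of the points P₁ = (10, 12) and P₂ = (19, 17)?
Number of paths = 80338947920

Inclusion–exclusion. Total paths: C(40, 20) = 137846528820. Through P₁: C(22, 10)·C(18, 10) = 28295935668. Through P₂: C(36, 19)·C(4, 1) = 34389986400. Since P₁ is strictly southwest of P₂, a monotone path through both must visit P₁ then P₂; paths through both = C(22, 10)·C(14, 9)·C(4, 1) = 5178341168. Avoid both = 137846528820 − 28295935668 − 34389986400 + 5178341168 = 80338947920.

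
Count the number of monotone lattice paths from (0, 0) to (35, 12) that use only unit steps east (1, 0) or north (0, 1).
Number of paths = 52251400851

A monotone lattice path from (0, 0) to (35, 12) consists of 35 east steps and 12 north steps in some order, so it is determined by which 35 of the 47 steps are east. The count is C(47, 35) = 52251400851.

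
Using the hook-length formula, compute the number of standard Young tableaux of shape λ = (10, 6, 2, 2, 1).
# SYT of shape (10, 6, 2, 2, 1) = 115472500

Hook-length formula: f^λ = n! / Π hook(c), product over all cells c of the Young diagram. For λ = (10, 6, 2, 2, 1), n = 21 boxes. Hook lengths by row (left-to-right, top-to-bottom): [14, 12, 9, 8, 7, 6, 4, 3, 2, 1]; [9, 7, 4, 3, 2, 1]; [4, 2]; [3, 1]; [1]. Product of hooks = 442451165184. So f^λ = 21! / 442451165184 = 51090942171709440000 / 442451165184 = 115472500.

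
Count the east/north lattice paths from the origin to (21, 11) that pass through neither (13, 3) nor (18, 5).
Number of paths = 119978604

Inclusion–exclusion. Total paths: C(32, 21) = 129024480. Through P₁: C(16, 13)·C(16, 8) = 7207200. Through P₂: C(23, 18)·C(9, 3) = 2826516. Since P₁ is strictly southwest of P₂, a monotone path through both must visit P₁ then P₂; paths through both = C(16, 13)·C(7, 5)·C(9, 3) = 987840. Avoid both = 129024480 − 7207200 − 2826516 + 987840 = 119978604.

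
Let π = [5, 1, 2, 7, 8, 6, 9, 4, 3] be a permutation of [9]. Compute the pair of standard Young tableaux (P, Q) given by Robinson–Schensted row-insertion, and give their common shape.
P = [1, 2, 3, 8, 9] / [4, 6] / [5] / [7];  Q = [1, 3, 4, 5, 7] / [2, 6] / [8] / [9];  common shape = (5, 2, 1, 1)

Row-insert the values π_1, π_2, … into P one at a time, bumping the leftmost entry strictly greater than the inserted value down to the next row. The recording tableau Q records, in position (i, j), the step at which that cell was added to P.
  Insert 5 (step 1): P = [5];  Q = [1]
  Insert 1 (step 2): P = [1] / [5];  Q = [1] / [2]
  Insert 2 (step 3): P = [1, 2] / [5];  Q = [1, 3] / [2]
  Insert 7 (step 4): P = [1, 2, 7] / [5];  Q = [1, 3, 4] / [2]
  Insert 8 (step 5): P = [1, 2, 7, 8] / [5];  Q = [1, 3, 4, 5] / [2]
  Insert 6 (step 6): P = [1, 2, 6, 8] / [5, 7];  Q = [1, 3, 4, 5] / [2, 6]
  Insert 9 (step 7): P = [1, 2, 6, 8, 9] / [5, 7];  Q = [1, 3, 4, 5, 7] / [2, 6]
  Insert 4 (step 8): P = [1, 2, 4, 8, 9] / [5, 6] / [7];  Q = [1, 3, 4, 5, 7] / [2, 6] / [8]
  Insert 3 (step 9): P = [1, 2, 3, 8, 9] / [4, 6] / [5] / [7];  Q = [1, 3, 4, 5, 7] / [2, 6] / [8] / [9]
Final shape: (5, 2, 1, 1).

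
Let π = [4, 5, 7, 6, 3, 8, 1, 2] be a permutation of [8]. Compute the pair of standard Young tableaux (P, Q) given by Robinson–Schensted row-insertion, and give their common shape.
P = [1, 2, 6, 8] / [3, 5] / [4] / [7];  Q = [1, 2, 3, 6] / [4, 8] / [5] / [7];  common shape = (4, 2, 1, 1)

Row-insert the values π_1, π_2, … into P one at a time, bumping the leftmost entry strictly greater than the inserted value down to the next row. The recording tableau Q records, in position (i, j), the step at which that cell was added to P.
  Insert 4 (step 1): P = [4];  Q = [1]
  Insert 5 (step 2): P = [4, 5];  Q = [1, 2]
  Insert 7 (step 3): P = [4, 5, 7];  Q = [1, 2, 3]
  Insert 6 (step 4): P = [4, 5, 6] / [7];  Q = [1, 2, 3] / [4]
  Insert 3 (step 5): P = [3, 5, 6] / [4] / [7];  Q = [1, 2, 3] / [4] / [5]
  Insert 8 (step 6): P = [3, 5, 6, 8] / [4] / [7];  Q = [1, 2, 3, 6] / [4] / [5]
  Insert 1 (step 7): P = [1, 5, 6, 8] / [3] / [4] / [7];  Q = [1, 2, 3, 6] / [4] / [5] / [7]
  Insert 2 (step 8): P = [1, 2, 6, 8] / [3, 5] / [4] / [7];  Q = [1, 2, 3, 6] / [4, 8] / [5] / [7]
Final shape: (4, 2, 1, 1).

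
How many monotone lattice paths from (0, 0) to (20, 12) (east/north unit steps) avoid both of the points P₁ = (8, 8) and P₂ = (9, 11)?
Number of paths = 200971680

Inclusion–exclusion. Total paths: C(32, 20) = 225792840. Through P₁: C(16, 8)·C(16, 12) = 23423400. Through P₂: C(20, 9)·C(12, 11) = 2015520. Since P₁ is strictly southwest of P₂, a monotone path through both must visit P₁ then P₂; paths through both = C(16, 8)·C(4, 1)·C(12, 11) = 617760. Avoid both = 225792840 − 23423400 − 2015520 + 617760 = 200971680.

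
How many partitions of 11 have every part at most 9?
p(11, parts ≤ 9) = 54

Partitions of 11 with all parts ≤ 9: 9+2, 9+1+1, 8+3, 8+2+1, 8+1+1+1, 7+4, 7+3+1, 7+2+2, 7+2+1+1, 7+1+1+1+1, 6+5, 6+4+1, 6+3+2, 6+3+1+1, 6+2+2+1, 6+2+1+1+1, 6+1+1+1+1+1, 5+5+1, 5+4+2, 5+4+1+1, 5+3+3, 5+3+2+1, 5+3+1+1+1, 5+2+2+2, 5+2+2+1+1, 5+2+1+1+1+1, 5+1+1+1+1+1+1, 4+4+3, 4+4+2+1, 4+4+1+1+1, … (54 total). Count = 54.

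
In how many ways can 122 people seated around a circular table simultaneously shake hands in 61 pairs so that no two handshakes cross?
C_61 = 6182127958584855650487080847216336

These noncrossing handshakes are counted by the Catalan number C_n = (1/(n + 1)) · C(2n, n). For n = 61: C_61 = (1/62) · C(122, 61) = 383291933432261050330199012527412832/62 = 6182127958584855650487080847216336.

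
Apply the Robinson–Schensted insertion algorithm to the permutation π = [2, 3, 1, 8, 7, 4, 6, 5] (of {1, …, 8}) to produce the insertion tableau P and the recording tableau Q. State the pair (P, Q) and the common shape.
P = [1, 3, 4, 5] / [2, 6] / [7] / [8];  Q = [1, 2, 4, 7] / [3, 5] / [6] / [8];  common shape = (4, 2, 1, 1)

Row-insert the values π_1, π_2, … into P one at a time, bumping the leftmost entry strictly greater than the inserted value down to the next row. The recording tableau Q records, in position (i, j), the step at which that cell was added to P.
  Insert 2 (step 1): P = [2];  Q = [1]
  Insert 3 (step 2): P = [2, 3];  Q = [1, 2]
  Insert 1 (step 3): P = [1, 3] / [2];  Q = [1, 2] / [3]
  Insert 8 (step 4): P = [1, 3, 8] / [2];  Q = [1, 2, 4] / [3]
  Insert 7 (step 5): P = [1, 3, 7] / [2, 8];  Q = [1, 2, 4] / [3, 5]
  Insert 4 (step 6): P = [1, 3, 4] / [2, 7] / [8];  Q = [1, 2, 4] / [3, 5] / [6]
  Insert 6 (step 7): P = [1, 3, 4, 6] / [2, 7] / [8];  Q = [1, 2, 4, 7] / [3, 5] / [6]
  Insert 5 (step 8): P = [1, 3, 4, 5] / [2, 6] / [7] / [8];  Q = [1, 2, 4, 7] / [3, 5] / [6] / [8]
Final shape: (4, 2, 1, 1).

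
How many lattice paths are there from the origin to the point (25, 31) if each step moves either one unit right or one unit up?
Number of paths = 5574440580220512

A monotone lattice path from (0, 0) to (25, 31) consists of 25 east steps and 31 north steps in some order, so it is determined by which 25 of the 56 steps are east. The count is C(56, 25) = 5574440580220512.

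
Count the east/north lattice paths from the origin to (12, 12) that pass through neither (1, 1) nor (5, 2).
Number of paths = 1079364

Inclusion–exclusion. Total paths: C(24, 12) = 2704156. Through P₁: C(2, 1)·C(22, 11) = 1410864. Through P₂: C(7, 5)·C(17, 7) = 408408. Since P₁ is strictly southwest of P₂, a monotone path through both must visit P₁ then P₂; paths through both = C(2, 1)·C(5, 4)·C(17, 7) = 194480. Avoid both = 2704156 − 1410864 − 408408 + 194480 = 1079364.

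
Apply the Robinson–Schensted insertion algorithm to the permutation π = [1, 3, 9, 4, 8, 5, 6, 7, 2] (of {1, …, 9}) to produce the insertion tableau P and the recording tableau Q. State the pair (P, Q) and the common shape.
P = [1, 2, 4, 5, 6, 7] / [3] / [8] / [9];  Q = [1, 2, 3, 5, 7, 8] / [4] / [6] / [9];  common shape = (6, 1, 1, 1)

Row-insert the values π_1, π_2, … into P one at a time, bumping the leftmost entry strictly greater than the inserted value down to the next row. The recording tableau Q records, in position (i, j), the step at which that cell was added to P.
  Insert 1 (step 1): P = [1];  Q = [1]
  Insert 3 (step 2): P = [1, 3];  Q = [1, 2]
  Insert 9 (step 3): P = [1, 3, 9];  Q = [1, 2, 3]
  Insert 4 (step 4): P = [1, 3, 4] / [9];  Q = [1, 2, 3] / [4]
  Insert 8 (step 5): P = [1, 3, 4, 8] / [9];  Q = [1, 2, 3, 5] / [4]
  Insert 5 (step 6): P = [1, 3, 4, 5] / [8] / [9];  Q = [1, 2, 3, 5] / [4] / [6]
  Insert 6 (step 7): P = [1, 3, 4, 5, 6] / [8] / [9];  Q = [1, 2, 3, 5, 7] / [4] / [6]
  Insert 7 (step 8): P = [1, 3, 4, 5, 6, 7] / [8] / [9];  Q = [1, 2, 3, 5, 7, 8] / [4] / [6]
  Insert 2 (step 9): P = [1, 2, 4, 5, 6, 7] / [3] / [8] / [9];  Q = [1, 2, 3, 5, 7, 8] / [4] / [6] / [9]
Final shape: (6, 1, 1, 1).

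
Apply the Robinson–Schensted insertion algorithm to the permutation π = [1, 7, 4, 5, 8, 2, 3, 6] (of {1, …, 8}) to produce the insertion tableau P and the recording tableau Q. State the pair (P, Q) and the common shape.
P = [1, 2, 3, 6] / [4, 5, 8] / [7];  Q = [1, 2, 4, 5] / [3, 7, 8] / [6];  common shape = (4, 3, 1)

Row-insert the values π_1, π_2, … into P one at a time, bumping the leftmost entry strictly greater than the inserted value down to the next row. The recording tableau Q records, in position (i, j), the step at which that cell was added to P.
  Insert 1 (step 1): P = [1];  Q = [1]
  Insert 7 (step 2): P = [1, 7];  Q = [1, 2]
  Insert 4 (step 3): P = [1, 4] / [7];  Q = [1, 2] / [3]
  Insert 5 (step 4): P = [1, 4, 5] / [7];  Q = [1, 2, 4] / [3]
  Insert 8 (step 5): P = [1, 4, 5, 8] / [7];  Q = [1, 2, 4, 5] / [3]
  Insert 2 (step 6): P = [1, 2, 5, 8] / [4] / [7];  Q = [1, 2, 4, 5] / [3] / [6]
  Insert 3 (step 7): P = [1, 2, 3, 8] / [4, 5] / [7];  Q = [1, 2, 4, 5] / [3, 7] / [6]
  Insert 6 (step 8): P = [1, 2, 3, 6] / [4, 5, 8] / [7];  Q = [1, 2, 4, 5] / [3, 7, 8] / [6]
Final shape: (4, 3, 1).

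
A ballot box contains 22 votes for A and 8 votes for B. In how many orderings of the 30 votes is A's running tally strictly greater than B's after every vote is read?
Strict-lead orderings = 2731365

Total orderings of the 30 votes with 22 for A: C(30, 22) = 5852925. By the Bertrand ballot formula (Cycle Lemma / reflection principle), the number of orderings in which A is strictly ahead of B throughout is (p − q)/(p + q) · C(p + q, p) = (22 − 8)/(22 + 8) · 5852925 = 2731365.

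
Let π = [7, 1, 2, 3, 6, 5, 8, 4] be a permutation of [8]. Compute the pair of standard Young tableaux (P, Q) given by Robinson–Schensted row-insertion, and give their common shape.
P = [1, 2, 3, 4, 8] / [5] / [6] / [7];  Q = [1, 3, 4, 5, 7] / [2] / [6] / [8];  common shape = (5, 1, 1, 1)

Row-insert the values π_1, π_2, … into P one at a time, bumping the leftmost entry strictly greater than the inserted value down to the next row. The recording tableau Q records, in position (i, j), the step at which that cell was added to P.
  Insert 7 (step 1): P = [7];  Q = [1]
  Insert 1 (step 2): P = [1] / [7];  Q = [1] / [2]
  Insert 2 (step 3): P = [1, 2] / [7];  Q = [1, 3] / [2]
  Insert 3 (step 4): P = [1, 2, 3] / [7];  Q = [1, 3, 4] / [2]
  Insert 6 (step 5): P = [1, 2, 3, 6] / [7];  Q = [1, 3, 4, 5] / [2]
  Insert 5 (step 6): P = [1, 2, 3, 5] / [6] / [7];  Q = [1, 3, 4, 5] / [2] / [6]
  Insert 8 (step 7): P = [1, 2, 3, 5, 8] / [6] / [7];  Q = [1, 3, 4, 5, 7] / [2] / [6]
  Insert 4 (step 8): P = [1, 2, 3, 4, 8] / [5] / [6] / [7];  Q = [1, 3, 4, 5, 7] / [2] / [6] / [8]
Final shape: (5, 1, 1, 1).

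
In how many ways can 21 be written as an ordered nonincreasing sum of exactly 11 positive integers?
p(21, 11 parts) = 42

Partitions of n into exactly k parts are in bijection with partitions of n − k into at most k parts (subtract 1 from each part). So p(21, exactly 11) = p(10, parts ≤ 11). Computing via the recurrence p(m, j) = p(m, j−1) + p(m−j, j) gives 42.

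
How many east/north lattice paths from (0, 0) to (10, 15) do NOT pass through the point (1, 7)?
Number of paths = 3074280

Total paths from (0, 0) to (10, 15): C(25, 10) = 3268760. Paths through (1, 7): (paths (0, 0) → (1, 7)) × (paths (1, 7) → (10, 15)) = C(8, 1) · C(17, 9) = 8 · 24310 = 194480. Avoidance count = 3268760 − 194480 = 3074280.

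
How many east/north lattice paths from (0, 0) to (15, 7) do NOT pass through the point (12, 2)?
Number of paths = 165448

Total paths from (0, 0) to (15, 7): C(22, 15) = 170544. Paths through (12, 2): (paths (0, 0) → (12, 2)) × (paths (12, 2) → (15, 7)) = C(14, 12) · C(8, 3) = 91 · 56 = 5096. Avoidance count = 170544 − 5096 = 165448.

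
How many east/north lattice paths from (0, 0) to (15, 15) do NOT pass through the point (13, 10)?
Number of paths = 131092134

Total paths from (0, 0) to (15, 15): C(30, 15) = 155117520. Paths through (13, 10): (paths (0, 0) → (13, 10)) × (paths (13, 10) → (15, 15)) = C(23, 13) · C(7, 2) = 1144066 · 21 = 24025386. Avoidance count = 155117520 − 24025386 = 131092134.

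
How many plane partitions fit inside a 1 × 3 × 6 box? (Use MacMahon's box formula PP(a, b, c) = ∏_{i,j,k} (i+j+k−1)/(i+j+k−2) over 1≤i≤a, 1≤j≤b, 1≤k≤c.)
PP(1, 3, 6) = 84

Evaluate the triple product over i = 1..1, j = 1..3, k = 1..6. The factors are (2/1) · (3/2) · (4/3) · (5/4) · (6/5) · (7/6) · (3/2) · (4/3) · … (18 factors total). The numerators and denominators telescope so the product is an integer; carrying out the multiplication exactly gives PP(1, 3, 6) = 84.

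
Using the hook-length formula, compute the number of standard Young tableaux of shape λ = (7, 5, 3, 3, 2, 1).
# SYT of shape (7, 5, 3, 3, 2, 1) = 977728752

Hook-length formula: f^λ = n! / Π hook(c), product over all cells c of the Young diagram. For λ = (7, 5, 3, 3, 2, 1), n = 21 boxes. Hook lengths by row (left-to-right, top-to-bottom): [12, 10, 8, 5, 4, 2, 1]; [9, 7, 5, 2, 1]; [6, 4, 2]; [5, 3, 1]; [3, 1]; [1]. Product of hooks = 52254720000. So f^λ = 21! / 52254720000 = 51090942171709440000 / 52254720000 = 977728752.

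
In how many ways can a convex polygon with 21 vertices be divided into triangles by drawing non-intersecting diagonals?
C_19 = 1767263190

These polygon triangulations are counted by the Catalan number C_n = (1/(n + 1)) · C(2n, n). For n = 19: C_19 = (1/20) · C(38, 19) = 35345263800/20 = 1767263190.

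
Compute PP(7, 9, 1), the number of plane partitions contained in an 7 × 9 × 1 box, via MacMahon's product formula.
PP(7, 9, 1) = 11440

Evaluate the triple product over i = 1..7, j = 1..9, k = 1..1. The factors are (2/1) · (3/2) · (4/3) · (5/4) · (6/5) · (7/6) · (8/7) · (9/8) · … (63 factors total). The numerators and denominators telescope so the product is an integer; carrying out the multiplication exactly gives PP(7, 9, 1) = 11440.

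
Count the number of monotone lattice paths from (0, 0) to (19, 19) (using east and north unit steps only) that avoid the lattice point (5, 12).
Number of paths = 34625723160

Total paths from (0, 0) to (19, 19): C(38, 19) = 35345263800. Paths through (5, 12): (paths (0, 0) → (5, 12)) × (paths (5, 12) → (19, 19)) = C(17, 5) · C(21, 14) = 6188 · 116280 = 719540640. Avoidance count = 35345263800 − 719540640 = 34625723160.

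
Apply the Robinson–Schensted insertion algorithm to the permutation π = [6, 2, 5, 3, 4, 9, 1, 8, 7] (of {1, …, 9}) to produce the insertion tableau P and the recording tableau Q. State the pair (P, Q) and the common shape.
P = [1, 3, 4, 7] / [2, 8] / [5, 9] / [6];  Q = [1, 3, 5, 6] / [2, 8] / [4, 9] / [7];  common shape = (4, 2, 2, 1)

Row-insert the values π_1, π_2, … into P one at a time, bumping the leftmost entry strictly greater than the inserted value down to the next row. The recording tableau Q records, in position (i, j), the step at which that cell was added to P.
  Insert 6 (step 1): P = [6];  Q = [1]
  Insert 2 (step 2): P = [2] / [6];  Q = [1] / [2]
  Insert 5 (step 3): P = [2, 5] / [6];  Q = [1, 3] / [2]
  Insert 3 (step 4): P = [2, 3] / [5] / [6];  Q = [1, 3] / [2] / [4]
  Insert 4 (step 5): P = [2, 3, 4] / [5] / [6];  Q = [1, 3, 5] / [2] / [4]
  Insert 9 (step 6): P = [2, 3, 4, 9] / [5] / [6];  Q = [1, 3, 5, 6] / [2] / [4]
  Insert 1 (step 7): P = [1, 3, 4, 9] / [2] / [5] / [6];  Q = [1, 3, 5, 6] / [2] / [4] / [7]
  Insert 8 (step 8): P = [1, 3, 4, 8] / [2, 9] / [5] / [6];  Q = [1, 3, 5, 6] / [2, 8] / [4] / [7]
  Insert 7 (step 9): P = [1, 3, 4, 7] / [2, 8] / [5, 9] / [6];  Q = [1, 3, 5, 6] / [2, 8] / [4, 9] / [7]
Final shape: (4, 2, 2, 1).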